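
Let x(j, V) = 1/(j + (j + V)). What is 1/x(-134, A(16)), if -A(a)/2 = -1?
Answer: -266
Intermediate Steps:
A(a) = 2 (A(a) = -2*(-1) = 2)
x(j, V) = 1/(V + 2*j) (x(j, V) = 1/(j + (V + j)) = 1/(V + 2*j))
1/x(-134, A(16)) = 1/(1/(2 + 2*(-134))) = 1/(1/(2 - 268)) = 1/(1/(-266)) = 1/(-1/266) = -266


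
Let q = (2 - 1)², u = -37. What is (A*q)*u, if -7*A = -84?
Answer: -444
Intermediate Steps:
q = 1 (q = 1² = 1)
A = 12 (A = -⅐*(-84) = 12)
(A*q)*u = (12*1)*(-37) = 12*(-37) = -444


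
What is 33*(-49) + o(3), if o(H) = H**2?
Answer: -1608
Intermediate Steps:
33*(-49) + o(3) = 33*(-49) + 3**2 = -1617 + 9 = -1608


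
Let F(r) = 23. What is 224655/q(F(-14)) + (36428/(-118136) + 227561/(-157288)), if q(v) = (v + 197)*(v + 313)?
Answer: 1837143939179/1430765887936 ≈ 1.2840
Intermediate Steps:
q(v) = (197 + v)*(313 + v)
224655/q(F(-14)) + (36428/(-118136) + 227561/(-157288)) = 224655/(61661 + 23² + 510*23) + (36428/(-118136) + 227561/(-157288)) = 224655/(61661 + 529 + 11730) + (36428*(-1/118136) + 227561*(-1/157288)) = 224655/73920 + (-9107/29534 - 227561/157288) = 224655*(1/73920) - 4076604195/2322671896 = 14977/4928 - 4076604195/2322671896 = 1837143939179/1430765887936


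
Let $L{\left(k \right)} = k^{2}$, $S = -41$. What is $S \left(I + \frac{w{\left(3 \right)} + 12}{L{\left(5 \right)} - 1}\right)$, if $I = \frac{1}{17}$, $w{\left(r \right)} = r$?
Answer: $- \frac{3813}{136} \approx -28.037$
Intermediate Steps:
$I = \frac{1}{17} \approx 0.058824$
$S \left(I + \frac{w{\left(3 \right)} + 12}{L{\left(5 \right)} - 1}\right) = - 41 \left(\frac{1}{17} + \frac{3 + 12}{5^{2} - 1}\right) = - 41 \left(\frac{1}{17} + \frac{15}{25 - 1}\right) = - 41 \left(\frac{1}{17} + \frac{15}{24}\right) = - 41 \left(\frac{1}{17} + 15 \cdot \frac{1}{24}\right) = - 41 \left(\frac{1}{17} + \frac{5}{8}\right) = \left(-41\right) \frac{93}{136} = - \frac{3813}{136}$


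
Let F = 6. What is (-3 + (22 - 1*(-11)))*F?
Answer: 180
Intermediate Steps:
(-3 + (22 - 1*(-11)))*F = (-3 + (22 - 1*(-11)))*6 = (-3 + (22 + 11))*6 = (-3 + 33)*6 = 30*6 = 180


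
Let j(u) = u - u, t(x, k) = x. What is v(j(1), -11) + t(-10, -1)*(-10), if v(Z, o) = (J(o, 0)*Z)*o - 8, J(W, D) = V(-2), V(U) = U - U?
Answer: 92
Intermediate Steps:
j(u) = 0
V(U) = 0
J(W, D) = 0
v(Z, o) = -8 (v(Z, o) = (0*Z)*o - 8 = 0*o - 8 = 0 - 8 = -8)
v(j(1), -11) + t(-10, -1)*(-10) = -8 - 10*(-10) = -8 + 100 = 92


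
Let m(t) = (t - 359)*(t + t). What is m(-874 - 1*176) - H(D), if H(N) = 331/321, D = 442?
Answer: 949806569/321 ≈ 2.9589e+6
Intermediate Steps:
m(t) = 2*t*(-359 + t) (m(t) = (-359 + t)*(2*t) = 2*t*(-359 + t))
H(N) = 331/321 (H(N) = 331*(1/321) = 331/321)
m(-874 - 1*176) - H(D) = 2*(-874 - 1*176)*(-359 + (-874 - 1*176)) - 1*331/321 = 2*(-874 - 176)*(-359 + (-874 - 176)) - 331/321 = 2*(-1050)*(-359 - 1050) - 331/321 = 2*(-1050)*(-1409) - 331/321 = 2958900 - 331/321 = 949806569/321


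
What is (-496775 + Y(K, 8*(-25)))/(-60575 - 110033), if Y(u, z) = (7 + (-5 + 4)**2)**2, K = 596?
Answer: 496711/170608 ≈ 2.9114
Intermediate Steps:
Y(u, z) = 64 (Y(u, z) = (7 + (-1)**2)**2 = (7 + 1)**2 = 8**2 = 64)
(-496775 + Y(K, 8*(-25)))/(-60575 - 110033) = (-496775 + 64)/(-60575 - 110033) = -496711/(-170608) = -496711*(-1/170608) = 496711/170608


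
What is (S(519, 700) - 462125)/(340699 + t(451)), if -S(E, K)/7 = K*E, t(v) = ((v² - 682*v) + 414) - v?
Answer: -3005225/236481 ≈ -12.708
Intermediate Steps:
t(v) = 414 + v² - 683*v (t(v) = (414 + v² - 682*v) - v = 414 + v² - 683*v)
S(E, K) = -7*E*K (S(E, K) = -7*K*E = -7*E*K)
(S(519, 700) - 462125)/(340699 + t(451)) = (-7*519*700 - 462125)/(340699 + (414 + 451² - 683*451)) = (-2543100 - 462125)/(340699 + (414 + 203401 - 308033)) = -3005225/(340699 - 104218) = -3005225/236481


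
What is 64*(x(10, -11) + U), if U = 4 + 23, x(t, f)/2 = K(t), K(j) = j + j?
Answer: 4288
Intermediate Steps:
K(j) = 2*j
x(t, f) = 4*t (x(t, f) = 2*(2*t) = 4*t)
U = 27
64*(x(10, -11) + U) = 64*(4*10 + 27) = 64*(40 + 27) = 64*67 = 4288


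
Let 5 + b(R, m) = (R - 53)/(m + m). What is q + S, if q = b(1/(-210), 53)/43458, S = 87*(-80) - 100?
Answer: -6829668187231/967375080 ≈ -7060.0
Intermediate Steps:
S = -7060 (S = -6960 - 100 = -7060)
b(R, m) = -5 + (-53 + R)/(2*m) (b(R, m) = -5 + (R - 53)/(m + m) = -5 + (-53 + R)/((2*m)) = -5 + (-53 + R)*(1/(2*m)) = -5 + (-53 + R)/(2*m))
q = -122431/967375080 (q = ((½)*(-53 + 1/(-210) - 10*53)/53)/43458 = ((½)*(1/53)*(-53 - 1/210 - 530))*(1/43458) = ((½)*(1/53)*(-122431/210))*(1/43458) = -122431/22260*1/43458 = -122431/967375080 ≈ -0.00012656)
q + S = -122431/967375080 - 7060 = -6829668187231/967375080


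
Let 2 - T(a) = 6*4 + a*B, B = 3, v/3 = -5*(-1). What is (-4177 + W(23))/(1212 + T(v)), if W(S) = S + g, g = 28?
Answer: -4126/1145 ≈ -3.6035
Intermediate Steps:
v = 15 (v = 3*(-5*(-1)) = 3*5 = 15)
W(S) = 28 + S (W(S) = S + 28 = 28 + S)
T(a) = -22 - 3*a (T(a) = 2 - (6*4 + a*3) = 2 - (24 + 3*a) = 2 + (-24 - 3*a) = -22 - 3*a)
(-4177 + W(23))/(1212 + T(v)) = (-4177 + (28 + 23))/(1212 + (-22 - 3*15)) = (-4177 + 51)/(1212 + (-22 - 45)) = -4126/(1212 - 67) = -4126/1145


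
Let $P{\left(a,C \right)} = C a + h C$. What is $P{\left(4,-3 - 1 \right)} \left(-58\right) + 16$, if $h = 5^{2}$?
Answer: $6744$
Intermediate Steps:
$h = 25$
$P{\left(a,C \right)} = 25 C + C a$ ($P{\left(a,C \right)} = C a + 25 C = 25 C + C a$)
$P{\left(4,-3 - 1 \right)} \left(-58\right) + 16 = \left(-3 - 1\right) \left(25 + 4\right) \left(-58\right) + 16 = \left(-3 - 1\right) 29 \left(-58\right) + 16 = \left(-4\right) 29 \left(-58\right) + 16 = \left(-116\right) \left(-58\right) + 16 = 6728 + 16 = 6744$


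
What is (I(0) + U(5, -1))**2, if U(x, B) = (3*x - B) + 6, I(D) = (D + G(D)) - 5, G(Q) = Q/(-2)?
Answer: 289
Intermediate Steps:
G(Q) = -Q/2 (G(Q) = Q*(-1/2) = -Q/2)
I(D) = -5 + D/2 (I(D) = (D - D/2) - 5 = D/2 - 5 = -5 + D/2)
U(x, B) = 6 - B + 3*x (U(x, B) = (-B + 3*x) + 6 = 6 - B + 3*x)
(I(0) + U(5, -1))**2 = ((-5 + (1/2)*0) + (6 - 1*(-1) + 3*5))**2 = ((-5 + 0) + (6 + 1 + 15))**2 = (-5 + 22)**2 = 17**2 = 289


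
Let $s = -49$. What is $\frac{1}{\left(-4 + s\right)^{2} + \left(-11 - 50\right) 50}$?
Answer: $- \frac{1}{241} \approx -0.0041494$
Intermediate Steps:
$\frac{1}{\left(-4 + s\right)^{2} + \left(-11 - 50\right) 50} = \frac{1}{\left(-4 - 49\right)^{2} + \left(-11 - 50\right) 50} = \frac{1}{\left(-53\right)^{2} - 3050} = \frac{1}{2809 - 3050} = \frac{1}{-241} = - \frac{1}{241}$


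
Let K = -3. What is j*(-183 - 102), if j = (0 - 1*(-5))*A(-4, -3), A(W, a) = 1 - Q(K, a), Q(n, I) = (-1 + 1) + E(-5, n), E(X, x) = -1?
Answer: -2850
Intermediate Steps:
Q(n, I) = -1 (Q(n, I) = (-1 + 1) - 1 = 0 - 1 = -1)
A(W, a) = 2 (A(W, a) = 1 - 1*(-1) = 1 + 1 = 2)
j = 10 (j = (0 - 1*(-5))*2 = (0 + 5)*2 = 5*2 = 10)
j*(-183 - 102) = 10*(-183 - 102) = 10*(-285) = -2850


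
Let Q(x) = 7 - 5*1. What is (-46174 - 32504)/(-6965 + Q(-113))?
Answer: 26226/2321 ≈ 11.299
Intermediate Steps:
Q(x) = 2 (Q(x) = 7 - 5 = 2)
(-46174 - 32504)/(-6965 + Q(-113)) = (-46174 - 32504)/(-6965 + 2) = -78678/(-6963) = -78678*(-1/6963) = 26226/2321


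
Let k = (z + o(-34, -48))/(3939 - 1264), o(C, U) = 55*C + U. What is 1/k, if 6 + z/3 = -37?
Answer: -2675/2047 ≈ -1.3068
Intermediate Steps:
z = -129 (z = -18 + 3*(-37) = -18 - 111 = -129)
o(C, U) = U + 55*C
k = -2047/2675 (k = (-129 + (-48 + 55*(-34)))/(3939 - 1264) = (-129 + (-48 - 1870))/2675 = (-129 - 1918)*(1/2675) = -2047*1/2675 = -2047/2675 ≈ -0.76523)
1/k = 1/(-2047/2675) = -2675/2047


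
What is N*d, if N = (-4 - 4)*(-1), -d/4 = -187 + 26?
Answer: 5152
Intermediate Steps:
d = 644 (d = -4*(-187 + 26) = -4*(-161) = 644)
N = 8 (N = -8*(-1) = 8)
N*d = 8*644 = 5152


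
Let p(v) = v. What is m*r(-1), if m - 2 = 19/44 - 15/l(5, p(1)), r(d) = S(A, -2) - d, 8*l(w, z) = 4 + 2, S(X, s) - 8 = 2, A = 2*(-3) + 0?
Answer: -773/4 ≈ -193.25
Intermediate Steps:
A = -6 (A = -6 + 0 = -6)
S(X, s) = 10 (S(X, s) = 8 + 2 = 10)
l(w, z) = 3/4 (l(w, z) = (4 + 2)/8 = (1/8)*6 = 3/4)
r(d) = 10 - d
m = -773/44 (m = 2 + (19/44 - 15/3/4) = 2 + (19*(1/44) - 15*4/3) = 2 + (19/44 - 20) = 2 - 861/44 = -773/44 ≈ -17.568)
m*r(-1) = -773*(10 - 1*(-1))/44 = -773*(10 + 1)/44 = -773/44*11 = -773/4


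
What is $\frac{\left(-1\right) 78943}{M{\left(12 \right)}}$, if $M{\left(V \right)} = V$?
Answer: $- \frac{78943}{12} \approx -6578.6$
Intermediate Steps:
$\frac{\left(-1\right) 78943}{M{\left(12 \right)}} = \frac{\left(-1\right) 78943}{12} = \left(-78943\right) \frac{1}{12} = - \frac{78943}{12}$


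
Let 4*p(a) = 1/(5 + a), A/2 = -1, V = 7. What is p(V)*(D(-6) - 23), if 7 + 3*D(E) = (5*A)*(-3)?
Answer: -23/72 ≈ -0.31944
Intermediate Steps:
A = -2 (A = 2*(-1) = -2)
p(a) = 1/(4*(5 + a))
D(E) = 23/3 (D(E) = -7/3 + ((5*(-2))*(-3))/3 = -7/3 + (-10*(-3))/3 = -7/3 + (1/3)*30 = -7/3 + 10 = 23/3)
p(V)*(D(-6) - 23) = (1/(4*(5 + 7)))*(23/3 - 23) = ((1/4)/12)*(-46/3) = ((1/4)*(1/12))*(-46/3) = (1/48)*(-46/3) = -23/72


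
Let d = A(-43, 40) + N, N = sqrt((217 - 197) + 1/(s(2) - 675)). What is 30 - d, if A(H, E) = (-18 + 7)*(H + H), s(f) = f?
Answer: -916 - sqrt(9057907)/673 ≈ -920.47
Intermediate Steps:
A(H, E) = -22*H
N = sqrt(9057907)/673 (N = sqrt((217 - 197) + 1/(2 - 675)) = sqrt(20 + 1/(-673)) = sqrt(20 - 1/673) = sqrt(13459/673) = sqrt(9057907)/673 ≈ 4.4720)
d = 946 + sqrt(9057907)/673 (d = -22*(-43) + sqrt(9057907)/673 = 946 + sqrt(9057907)/673 ≈ 950.47)
30 - d = 30 - (946 + sqrt(9057907)/673) = 30 + (-946 - sqrt(9057907)/673) = -916 - sqrt(9057907)/673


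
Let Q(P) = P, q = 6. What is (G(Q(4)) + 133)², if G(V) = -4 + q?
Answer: 18225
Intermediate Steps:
G(V) = 2 (G(V) = -4 + 6 = 2)
(G(Q(4)) + 133)² = (2 + 133)² = 135² = 18225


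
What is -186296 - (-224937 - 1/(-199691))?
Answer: 7716259930/199691 ≈ 38641.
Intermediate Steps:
-186296 - (-224937 - 1/(-199691)) = -186296 - (-224937 - 1*(-1/199691)) = -186296 - (-224937 + 1/199691) = -186296 - 1*(-44917894466/199691) = -186296 + 44917894466/199691 = 7716259930/199691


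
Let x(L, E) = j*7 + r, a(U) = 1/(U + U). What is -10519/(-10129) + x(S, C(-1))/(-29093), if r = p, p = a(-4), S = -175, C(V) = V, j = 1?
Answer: 2447677041/2357463976 ≈ 1.0383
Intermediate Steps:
a(U) = 1/(2*U)
p = -⅛ (p = (½)/(-4) = (½)*(-¼) = -⅛ ≈ -0.12500)
r = -⅛ ≈ -0.12500
x(L, E) = 55/8 (x(L, E) = 1*7 - ⅛ = 7 - ⅛ = 55/8)
-10519/(-10129) + x(S, C(-1))/(-29093) = -10519/(-10129) + (55/8)/(-29093) = -10519*(-1/10129) + (55/8)*(-1/29093) = 10519/10129 - 55/232744 = 2447677041/2357463976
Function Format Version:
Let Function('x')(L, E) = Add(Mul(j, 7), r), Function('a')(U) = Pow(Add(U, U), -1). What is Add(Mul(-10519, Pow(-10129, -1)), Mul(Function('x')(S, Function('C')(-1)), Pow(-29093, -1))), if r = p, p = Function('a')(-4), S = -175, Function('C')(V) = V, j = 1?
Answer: Rational(2447677041, 2357463976) ≈ 1.0383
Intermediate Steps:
Function('a')(U) = Mul(Rational(1, 2), Pow(U, -1)) (Function('a')(U) = Pow(Mul(2, U), -1) = Mul(Rational(1, 2), Pow(U, -1)))
p = Rational(-1, 8) (p = Mul(Rational(1, 2), Pow(-4, -1)) = Mul(Rational(1, 2), Rational(-1, 4)) = Rational(-1, 8) ≈ -0.12500)
r = Rational(-1, 8) ≈ -0.12500
Function('x')(L, E) = Rational(55, 8) (Function('x')(L, E) = Add(Mul(1, 7), Rational(-1, 8)) = Add(7, Rational(-1, 8)) = Rational(55, 8))
Add(Mul(-10519, Pow(-10129, -1)), Mul(Function('x')(S, Function('C')(-1)), Pow(-29093, -1))) = Add(Mul(-10519, Pow(-10129, -1)), Mul(Rational(55, 8), Pow(-29093, -1))) = Add(Mul(-10519, Rational(-1, 10129)), Mul(Rational(55, 8), Rational(-1, 29093))) = Add(Rational(10519, 10129), Rational(-55, 232744)) = Rational(2447677041, 2357463976)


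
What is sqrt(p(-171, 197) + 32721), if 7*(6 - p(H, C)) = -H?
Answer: sqrt(1602426)/7 ≈ 180.84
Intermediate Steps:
p(H, C) = 6 + H/7 (p(H, C) = 6 - (-1)*H/7 = 6 + H/7)
sqrt(p(-171, 197) + 32721) = sqrt((6 + (1/7)*(-171)) + 32721) = sqrt((6 - 171/7) + 32721) = sqrt(-129/7 + 32721) = sqrt(228918/7) = sqrt(1602426)/7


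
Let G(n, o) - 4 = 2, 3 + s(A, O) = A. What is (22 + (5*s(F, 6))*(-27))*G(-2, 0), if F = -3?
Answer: 4992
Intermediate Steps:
s(A, O) = -3 + A
G(n, o) = 6 (G(n, o) = 4 + 2 = 6)
(22 + (5*s(F, 6))*(-27))*G(-2, 0) = (22 + (5*(-3 - 3))*(-27))*6 = (22 + (5*(-6))*(-27))*6 = (22 - 30*(-27))*6 = (22 + 810)*6 = 832*6 = 4992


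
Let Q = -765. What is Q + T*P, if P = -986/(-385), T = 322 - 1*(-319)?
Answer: 337501/385 ≈ 876.63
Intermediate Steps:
T = 641 (T = 322 + 319 = 641)
P = 986/385 (P = -986*(-1/385) = 986/385 ≈ 2.5610)
Q + T*P = -765 + 641*(986/385) = -765 + 632026/385 = 337501/385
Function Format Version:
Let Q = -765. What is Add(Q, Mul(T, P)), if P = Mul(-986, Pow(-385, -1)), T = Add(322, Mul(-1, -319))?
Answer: Rational(337501, 385) ≈ 876.63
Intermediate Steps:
T = 641 (T = Add(322, 319) = 641)
P = Rational(986, 385) (P = Mul(-986, Rational(-1, 385)) = Rational(986, 385) ≈ 2.5610)
Add(Q, Mul(T, P)) = Add(-765, Mul(641, Rational(986, 385))) = Add(-765, Rational(632026, 385)) = Rational(337501, 385)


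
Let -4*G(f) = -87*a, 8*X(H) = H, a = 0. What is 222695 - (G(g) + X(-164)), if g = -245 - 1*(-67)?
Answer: 445431/2 ≈ 2.2272e+5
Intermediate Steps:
X(H) = H/8
g = -178 (g = -245 + 67 = -178)
G(f) = 0 (G(f) = -(-87)*0/4 = -¼*0 = 0)
222695 - (G(g) + X(-164)) = 222695 - (0 + (⅛)*(-164)) = 222695 - (0 - 41/2) = 222695 - 1*(-41/2) = 222695 + 41/2 = 445431/2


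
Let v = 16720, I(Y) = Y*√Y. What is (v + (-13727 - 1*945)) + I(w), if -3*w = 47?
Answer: 2048 - 47*I*√141/9 ≈ 2048.0 - 62.01*I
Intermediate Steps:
w = -47/3 (w = -⅓*47 = -47/3 ≈ -15.667)
I(Y) = Y^(3/2)
(v + (-13727 - 1*945)) + I(w) = (16720 + (-13727 - 1*945)) + (-47/3)^(3/2) = (16720 + (-13727 - 945)) - 47*I*√141/9 = (16720 - 14672) - 47*I*√141/9 = 2048 - 47*I*√141/9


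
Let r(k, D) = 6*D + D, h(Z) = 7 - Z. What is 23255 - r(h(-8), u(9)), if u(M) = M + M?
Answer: 23129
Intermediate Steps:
u(M) = 2*M
r(k, D) = 7*D
23255 - r(h(-8), u(9)) = 23255 - 7*2*9 = 23255 - 7*18 = 23255 - 1*126 = 23255 - 126 = 23129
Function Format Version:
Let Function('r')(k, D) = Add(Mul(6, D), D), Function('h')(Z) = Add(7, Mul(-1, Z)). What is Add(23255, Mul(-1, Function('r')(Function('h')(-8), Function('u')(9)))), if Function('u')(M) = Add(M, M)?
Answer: 23129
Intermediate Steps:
Function('u')(M) = Mul(2, M)
Function('r')(k, D) = Mul(7, D)
Add(23255, Mul(-1, Function('r')(Function('h')(-8), Function('u')(9)))) = Add(23255, Mul(-1, Mul(7, Mul(2, 9)))) = Add(23255, Mul(-1, Mul(7, 18))) = Add(23255, Mul(-1, 126)) = Add(23255, -126) = 23129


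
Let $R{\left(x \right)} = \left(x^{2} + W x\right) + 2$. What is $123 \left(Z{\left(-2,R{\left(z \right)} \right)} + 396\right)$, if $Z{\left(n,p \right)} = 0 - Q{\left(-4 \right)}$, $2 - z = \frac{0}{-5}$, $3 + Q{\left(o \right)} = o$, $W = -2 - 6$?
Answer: $49569$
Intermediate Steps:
$W = -8$ ($W = -2 - 6 = -8$)
$Q{\left(o \right)} = -3 + o$
$z = 2$ ($z = 2 - \frac{0}{-5} = 2 - 0 \left(- \frac{1}{5}\right) = 2 - 0 = 2 + 0 = 2$)
$R{\left(x \right)} = 2 + x^{2} - 8 x$ ($R{\left(x \right)} = \left(x^{2} - 8 x\right) + 2 = 2 + x^{2} - 8 x$)
$Z{\left(n,p \right)} = 7$ ($Z{\left(n,p \right)} = 0 - \left(-3 - 4\right) = 0 - -7 = 0 + 7 = 7$)
$123 \left(Z{\left(-2,R{\left(z \right)} \right)} + 396\right) = 123 \left(7 + 396\right) = 123 \cdot 403 = 49569$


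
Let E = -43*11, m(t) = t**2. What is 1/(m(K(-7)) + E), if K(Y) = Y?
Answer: -1/424 ≈ -0.0023585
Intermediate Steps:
E = -473
1/(m(K(-7)) + E) = 1/((-7)**2 - 473) = 1/(49 - 473) = 1/(-424) = -1/424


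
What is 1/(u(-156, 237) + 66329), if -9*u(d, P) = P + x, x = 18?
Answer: 3/198902 ≈ 1.5083e-5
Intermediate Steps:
u(d, P) = -2 - P/9 (u(d, P) = -(P + 18)/9 = -(18 + P)/9 = -2 - P/9)
1/(u(-156, 237) + 66329) = 1/((-2 - ⅑*237) + 66329) = 1/((-2 - 79/3) + 66329) = 1/(-85/3 + 66329) = 1/(198902/3) = 3/198902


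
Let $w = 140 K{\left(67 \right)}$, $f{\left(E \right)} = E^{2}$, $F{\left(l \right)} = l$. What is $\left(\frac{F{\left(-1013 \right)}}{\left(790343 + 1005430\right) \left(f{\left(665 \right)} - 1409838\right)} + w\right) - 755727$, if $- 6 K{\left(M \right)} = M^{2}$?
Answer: $- \frac{498388231775167100}{579204433283} \approx -8.6047 \cdot 10^{5}$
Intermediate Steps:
$K{\left(M \right)} = - \frac{M^{2}}{6}$
$w = - \frac{314230}{3}$ ($w = 140 \left(- \frac{67^{2}}{6}\right) = 140 \left(\left(- \frac{1}{6}\right) 4489\right) = 140 \left(- \frac{4489}{6}\right) = - \frac{314230}{3} \approx -1.0474 \cdot 10^{5}$)
$\left(\frac{F{\left(-1013 \right)}}{\left(790343 + 1005430\right) \left(f{\left(665 \right)} - 1409838\right)} + w\right) - 755727 = \left(- \frac{1013}{\left(790343 + 1005430\right) \left(665^{2} - 1409838\right)} - \frac{314230}{3}\right) - 755727 = \left(- \frac{1013}{1795773 \left(442225 - 1409838\right)} - \frac{314230}{3}\right) - 755727 = \left(- \frac{1013}{1795773 \left(-967613\right)} - \frac{314230}{3}\right) - 755727 = \left(- \frac{1013}{-1737613299849} - \frac{314230}{3}\right) - 755727 = \left(\left(-1013\right) \left(- \frac{1}{1737613299849}\right) - \frac{314230}{3}\right) - 755727 = \left(\frac{1013}{1737613299849} - \frac{314230}{3}\right) - 755727 = - \frac{60667803023505359}{579204433283} - 755727 = - \frac{498388231775167100}{579204433283}$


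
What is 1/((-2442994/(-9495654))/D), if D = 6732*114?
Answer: 3643710335496/1221497 ≈ 2.9830e+6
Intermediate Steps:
D = 767448
1/((-2442994/(-9495654))/D) = 1/(-2442994/(-9495654)/767448) = 1/(-2442994*(-1/9495654)*(1/767448)) = 1/((1221497/4747827)*(1/767448)) = 1/(1221497/3643710335496) = 3643710335496/1221497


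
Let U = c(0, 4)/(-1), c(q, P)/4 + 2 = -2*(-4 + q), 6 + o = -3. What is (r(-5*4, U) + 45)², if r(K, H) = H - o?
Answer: 900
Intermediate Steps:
o = -9 (o = -6 - 3 = -9)
c(q, P) = 24 - 8*q (c(q, P) = -8 + 4*(-2*(-4 + q)) = -8 + 4*(8 - 2*q) = -8 + (32 - 8*q) = 24 - 8*q)
U = -24 (U = (24 - 8*0)/(-1) = (24 + 0)*(-1) = 24*(-1) = -24)
r(K, H) = 9 + H (r(K, H) = H - 1*(-9) = H + 9 = 9 + H)
(r(-5*4, U) + 45)² = ((9 - 24) + 45)² = (-15 + 45)² = 30² = 900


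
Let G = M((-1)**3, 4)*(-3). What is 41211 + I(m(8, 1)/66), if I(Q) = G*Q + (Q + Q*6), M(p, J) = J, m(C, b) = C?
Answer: 1359943/33 ≈ 41210.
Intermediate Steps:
G = -12 (G = 4*(-3) = -12)
I(Q) = -5*Q (I(Q) = -12*Q + (Q + Q*6) = -12*Q + (Q + 6*Q) = -12*Q + 7*Q = -5*Q)
41211 + I(m(8, 1)/66) = 41211 - 40/66 = 41211 - 5*4/33 = 41211 - 20/33 = 1359943/33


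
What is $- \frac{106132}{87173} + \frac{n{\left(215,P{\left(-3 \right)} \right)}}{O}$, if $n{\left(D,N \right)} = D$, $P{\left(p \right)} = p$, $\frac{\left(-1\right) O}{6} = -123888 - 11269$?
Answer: $- \frac{86048154149}{70692246966} \approx -1.2172$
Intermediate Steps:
$O = 810942$ ($O = - 6 \left(-123888 - 11269\right) = \left(-6\right) \left(-135157\right) = 810942$)
$- \frac{106132}{87173} + \frac{n{\left(215,P{\left(-3 \right)} \right)}}{O} = - \frac{106132}{87173} + \frac{215}{810942} = - \frac{86048154149}{70692246966}$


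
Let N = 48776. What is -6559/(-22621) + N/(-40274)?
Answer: -32277105/35039929 ≈ -0.92115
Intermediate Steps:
-6559/(-22621) + N/(-40274) = -6559/(-22621) + 48776/(-40274) = -6559*(-1/22621) + 48776*(-1/40274) = 6559/22621 - 1876/1549 = -32277105/35039929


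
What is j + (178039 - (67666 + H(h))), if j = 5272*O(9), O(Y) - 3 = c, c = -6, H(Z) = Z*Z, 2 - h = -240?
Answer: 35993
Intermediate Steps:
h = 242 (h = 2 - 1*(-240) = 2 + 240 = 242)
H(Z) = Z²
O(Y) = -3 (O(Y) = 3 - 6 = -3)
j = -15816 (j = 5272*(-3) = -15816)
j + (178039 - (67666 + H(h))) = -15816 + (178039 - (67666 + 242²)) = -15816 + (178039 - (67666 + 58564)) = -15816 + (178039 - 1*126230) = -15816 + (178039 - 126230) = -15816 + 51809 = 35993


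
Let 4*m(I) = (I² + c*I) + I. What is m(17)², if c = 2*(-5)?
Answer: 1156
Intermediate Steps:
c = -10
m(I) = -9*I/4 + I²/4 (m(I) = ((I² - 10*I) + I)/4 = (I² - 9*I)/4 = -9*I/4 + I²/4)
m(17)² = ((¼)*17*(-9 + 17))² = ((¼)*17*8)² = 34² = 1156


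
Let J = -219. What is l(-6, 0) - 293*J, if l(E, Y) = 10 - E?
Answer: 64183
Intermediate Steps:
l(-6, 0) - 293*J = (10 - 1*(-6)) - 293*(-219) = (10 + 6) + 64167 = 16 + 64167 = 64183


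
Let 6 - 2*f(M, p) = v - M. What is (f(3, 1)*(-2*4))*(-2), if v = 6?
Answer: 24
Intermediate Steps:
f(M, p) = M/2 (f(M, p) = 3 - (6 - M)/2 = 3 + (-3 + M/2) = M/2)
(f(3, 1)*(-2*4))*(-2) = (((½)*3)*(-2*4))*(-2) = ((3/2)*(-8))*(-2) = -12*(-2) = 24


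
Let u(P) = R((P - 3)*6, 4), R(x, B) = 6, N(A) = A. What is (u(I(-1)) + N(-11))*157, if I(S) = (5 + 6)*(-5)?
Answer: -785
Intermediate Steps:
I(S) = -55 (I(S) = 11*(-5) = -55)
u(P) = 6
(u(I(-1)) + N(-11))*157 = (6 - 11)*157 = -5*157 = -785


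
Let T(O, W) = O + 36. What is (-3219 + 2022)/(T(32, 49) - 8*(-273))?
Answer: -1197/2252 ≈ -0.53153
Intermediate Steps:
T(O, W) = 36 + O
(-3219 + 2022)/(T(32, 49) - 8*(-273)) = (-3219 + 2022)/((36 + 32) - 8*(-273)) = -1197/(68 + 2184) = -1197/2252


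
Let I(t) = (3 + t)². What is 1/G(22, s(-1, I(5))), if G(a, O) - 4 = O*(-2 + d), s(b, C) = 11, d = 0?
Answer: -1/18 ≈ -0.055556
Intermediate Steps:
G(a, O) = 4 - 2*O (G(a, O) = 4 + O*(-2 + 0) = 4 + O*(-2) = 4 - 2*O)
1/G(22, s(-1, I(5))) = 1/(4 - 2*11) = 1/(4 - 22) = 1/(-18) = -1/18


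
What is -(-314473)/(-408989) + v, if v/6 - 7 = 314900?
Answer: 772760679665/408989 ≈ 1.8894e+6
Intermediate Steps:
v = 1889442 (v = 42 + 6*314900 = 42 + 1889400 = 1889442)
-(-314473)/(-408989) + v = -(-314473)/(-408989) + 1889442 = -(-314473)*(-1)/408989 + 1889442 = -1*314473/408989 + 1889442 = -314473/408989 + 1889442 = 772760679665/408989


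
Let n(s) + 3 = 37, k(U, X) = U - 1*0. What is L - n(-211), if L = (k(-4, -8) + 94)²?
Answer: 8066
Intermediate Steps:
k(U, X) = U (k(U, X) = U + 0 = U)
n(s) = 34 (n(s) = -3 + 37 = 34)
L = 8100 (L = (-4 + 94)² = 90² = 8100)
L - n(-211) = 8100 - 1*34 = 8100 - 34 = 8066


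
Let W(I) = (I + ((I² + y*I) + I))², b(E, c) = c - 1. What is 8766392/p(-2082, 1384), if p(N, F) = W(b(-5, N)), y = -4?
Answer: 8766392/18862126733025 ≈ 4.6476e-7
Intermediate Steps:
b(E, c) = -1 + c
W(I) = (I² - 2*I)² (W(I) = (I + ((I² - 4*I) + I))² = (I + (I² - 3*I))² = (I² - 2*I)²)
p(N, F) = (-1 + N)²*(-3 + N)² (p(N, F) = (-1 + N)²*(-2 + (-1 + N))² = (-1 + N)²*(-3 + N)²)
8766392/p(-2082, 1384) = 8766392/(((-1 - 2082)²*(-3 - 2082)²)) = 8766392/(((-2083)²*(-2085)²)) = 8766392/((4338889*4347225)) = 8766392/18862126733025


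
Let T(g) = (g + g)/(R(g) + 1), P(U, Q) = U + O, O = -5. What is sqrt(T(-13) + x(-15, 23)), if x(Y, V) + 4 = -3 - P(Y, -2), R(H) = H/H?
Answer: 0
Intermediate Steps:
R(H) = 1
P(U, Q) = -5 + U (P(U, Q) = U - 5 = -5 + U)
x(Y, V) = -2 - Y (x(Y, V) = -4 + (-3 - (-5 + Y)) = -4 + (-3 + (5 - Y)) = -4 + (2 - Y) = -2 - Y)
T(g) = g (T(g) = (g + g)/(1 + 1) = (2*g)/2 = (2*g)*(1/2) = g)
sqrt(T(-13) + x(-15, 23)) = sqrt(-13 + (-2 - 1*(-15))) = sqrt(-13 + (-2 + 15)) = sqrt(-13 + 13) = sqrt(0) = 0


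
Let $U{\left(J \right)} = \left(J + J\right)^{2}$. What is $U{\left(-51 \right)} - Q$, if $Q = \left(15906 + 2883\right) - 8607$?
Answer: $222$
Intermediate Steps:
$U{\left(J \right)} = 4 J^{2}$ ($U{\left(J \right)} = \left(2 J\right)^{2} = 4 J^{2}$)
$Q = 10182$ ($Q = 18789 - 8607 = 10182$)
$U{\left(-51 \right)} - Q = 4 \left(-51\right)^{2} - 10182 = 4 \cdot 2601 - 10182 = 10404 - 10182 = 222$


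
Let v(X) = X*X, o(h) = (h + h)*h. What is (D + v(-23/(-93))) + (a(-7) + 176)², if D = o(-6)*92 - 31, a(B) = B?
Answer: 304047475/8649 ≈ 35154.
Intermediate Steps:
o(h) = 2*h² (o(h) = (2*h)*h = 2*h²)
v(X) = X²
D = 6593 (D = (2*(-6)²)*92 - 31 = (2*36)*92 - 31 = 72*92 - 31 = 6624 - 31 = 6593)
(D + v(-23/(-93))) + (a(-7) + 176)² = (6593 + (-23/(-93))²) + (-7 + 176)² = (6593 + (-23*(-1/93))²) + 169² = (6593 + (23/93)²) + 28561 = (6593 + 529/8649) + 28561 = 57023386/8649 + 28561 = 304047475/8649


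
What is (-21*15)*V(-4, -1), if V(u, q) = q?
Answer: 315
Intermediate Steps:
(-21*15)*V(-4, -1) = -21*15*(-1) = -315*(-1) = 315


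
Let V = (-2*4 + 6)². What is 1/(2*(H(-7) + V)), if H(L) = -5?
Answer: -½ ≈ -0.50000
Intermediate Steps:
V = 4 (V = (-8 + 6)² = (-2)² = 4)
1/(2*(H(-7) + V)) = 1/(2*(-5 + 4)) = 1/(2*(-1)) = 1/(-2) = -½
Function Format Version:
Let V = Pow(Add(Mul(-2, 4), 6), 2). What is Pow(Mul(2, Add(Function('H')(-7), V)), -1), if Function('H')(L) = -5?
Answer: Rational(-1, 2) ≈ -0.50000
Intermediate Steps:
V = 4 (V = Pow(Add(-8, 6), 2) = Pow(-2, 2) = 4)
Pow(Mul(2, Add(Function('H')(-7), V)), -1) = Pow(Mul(2, Add(-5, 4)), -1) = Pow(Mul(2, -1), -1) = Pow(-2, -1) = Rational(-1, 2)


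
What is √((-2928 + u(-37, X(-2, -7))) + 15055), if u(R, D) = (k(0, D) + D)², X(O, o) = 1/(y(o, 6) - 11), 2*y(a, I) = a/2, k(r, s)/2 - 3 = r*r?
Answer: √31633531/51 ≈ 110.28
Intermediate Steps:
k(r, s) = 6 + 2*r² (k(r, s) = 6 + 2*(r*r) = 6 + 2*r²)
y(a, I) = a/4 (y(a, I) = (a/2)/2 = a/4)
X(O, o) = 1/(-11 + o/4) (X(O, o) = 1/(o/4 - 11) = 1/(-11 + o/4))
u(R, D) = (6 + D)² (u(R, D) = ((6 + 2*0²) + D)² = ((6 + 2*0) + D)² = ((6 + 0) + D)² = (6 + D)²)
√((-2928 + u(-37, X(-2, -7))) + 15055) = √((-2928 + (6 + 4/(-44 - 7))²) + 15055) = √((-2928 + (6 + 4/(-51))²) + 15055) = √((-2928 + (6 + 4*(-1/51))²) + 15055) = √((-2928 + (6 - 4/51)²) + 15055) = √((-2928 + (302/51)²) + 15055) = √((-2928 + 91204/2601) + 15055) = √(-7524524/2601 + 15055) = √(31633531/2601) = √31633531/51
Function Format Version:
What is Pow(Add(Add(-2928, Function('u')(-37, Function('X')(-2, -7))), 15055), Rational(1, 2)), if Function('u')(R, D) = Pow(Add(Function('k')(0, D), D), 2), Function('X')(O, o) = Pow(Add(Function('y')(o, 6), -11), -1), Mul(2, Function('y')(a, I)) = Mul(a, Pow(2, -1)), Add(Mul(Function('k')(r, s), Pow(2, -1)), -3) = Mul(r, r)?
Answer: Mul(Rational(1, 51), Pow(31633531, Rational(1, 2))) ≈ 110.28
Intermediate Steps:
Function('k')(r, s) = Add(6, Mul(2, Pow(r, 2))) (Function('k')(r, s) = Add(6, Mul(2, Mul(r, r))) = Add(6, Mul(2, Pow(r, 2))))
Function('y')(a, I) = Mul(Rational(1, 4), a) (Function('y')(a, I) = Mul(Rational(1, 2), Mul(a, Pow(2, -1))) = Mul(Rational(1, 2), Mul(a, Rational(1, 2))) = Mul(Rational(1, 2), Mul(Rational(1, 2), a)) = Mul(Rational(1, 4), a))
Function('X')(O, o) = Pow(Add(-11, Mul(Rational(1, 4), o)), -1) (Function('X')(O, o) = Pow(Add(Mul(Rational(1, 4), o), -11), -1) = Pow(Add(-11, Mul(Rational(1, 4), o)), -1))
Function('u')(R, D) = Pow(Add(6, D), 2) (Function('u')(R, D) = Pow(Add(Add(6, Mul(2, Pow(0, 2))), D), 2) = Pow(Add(Add(6, Mul(2, 0)), D), 2) = Pow(Add(Add(6, 0), D), 2) = Pow(Add(6, D), 2))
Pow(Add(Add(-2928, Function('u')(-37, Function('X')(-2, -7))), 15055), Rational(1, 2)) = Pow(Add(Add(-2928, Pow(Add(6, Mul(4, Pow(Add(-44, -7), -1))), 2)), 15055), Rational(1, 2)) = Pow(Add(Add(-2928, Pow(Add(6, Mul(4, Pow(-51, -1))), 2)), 15055), Rational(1, 2)) = Pow(Add(Add(-2928, Pow(Add(6, Mul(4, Rational(-1, 51))), 2)), 15055), Rational(1, 2)) = Pow(Add(Add(-2928, Pow(Add(6, Rational(-4, 51)), 2)), 15055), Rational(1, 2)) = Pow(Add(Add(-2928, Pow(Rational(302, 51), 2)), 15055), Rational(1, 2)) = Pow(Add(Add(-2928, Rational(91204, 2601)), 15055), Rational(1, 2)) = Pow(Add(Rational(-7524524, 2601), 15055), Rational(1, 2)) = Pow(Rational(31633531, 2601), Rational(1, 2)) = Mul(Rational(1, 51), Pow(31633531, Rational(1, 2)))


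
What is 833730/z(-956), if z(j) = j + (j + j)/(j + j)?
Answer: -166746/191 ≈ -873.02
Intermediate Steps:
z(j) = 1 + j (z(j) = j + (2*j)/((2*j)) = j + (2*j)*(1/(2*j)) = j + 1 = 1 + j)
833730/z(-956) = 833730/(1 - 956) = 833730/(-955) = 833730*(-1/955) = -166746/191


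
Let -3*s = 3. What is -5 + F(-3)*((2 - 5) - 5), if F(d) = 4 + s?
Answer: -29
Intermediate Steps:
s = -1 (s = -⅓*3 = -1)
F(d) = 3 (F(d) = 4 - 1 = 3)
-5 + F(-3)*((2 - 5) - 5) = -5 + 3*((2 - 5) - 5) = -5 + 3*(-3 - 5) = -5 + 3*(-8) = -5 - 24 = -29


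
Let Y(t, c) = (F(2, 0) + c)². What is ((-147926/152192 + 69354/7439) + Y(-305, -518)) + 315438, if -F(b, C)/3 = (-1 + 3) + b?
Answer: 337578635587899/566078144 ≈ 5.9635e+5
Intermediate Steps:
F(b, C) = -6 - 3*b (F(b, C) = -3*((-1 + 3) + b) = -3*(2 + b) = -6 - 3*b)
Y(t, c) = (-12 + c)² (Y(t, c) = ((-6 - 3*2) + c)² = ((-6 - 6) + c)² = (-12 + c)²)
((-147926/152192 + 69354/7439) + Y(-305, -518)) + 315438 = ((-147926/152192 + 69354/7439) + (-12 - 518)²) + 315438 = ((-147926*1/152192 + 69354*(1/7439)) + (-530)²) + 315438 = ((-73963/76096 + 69354/7439) + 280900) + 315438 = (4727351227/566078144 + 280900) + 315438 = 159016078000827/566078144 + 315438 = 337578635587899/566078144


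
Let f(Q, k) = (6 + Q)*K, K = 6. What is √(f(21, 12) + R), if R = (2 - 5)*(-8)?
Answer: √186 ≈ 13.638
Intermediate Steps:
R = 24 (R = -3*(-8) = 24)
f(Q, k) = 36 + 6*Q (f(Q, k) = (6 + Q)*6 = 36 + 6*Q)
√(f(21, 12) + R) = √((36 + 6*21) + 24) = √((36 + 126) + 24) = √(162 + 24) = √186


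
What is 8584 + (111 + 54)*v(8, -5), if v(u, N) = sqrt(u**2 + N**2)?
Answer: 8584 + 165*sqrt(89) ≈ 10141.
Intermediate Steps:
v(u, N) = sqrt(N**2 + u**2)
8584 + (111 + 54)*v(8, -5) = 8584 + (111 + 54)*sqrt((-5)**2 + 8**2) = 8584 + 165*sqrt(25 + 64) = 8584 + 165*sqrt(89)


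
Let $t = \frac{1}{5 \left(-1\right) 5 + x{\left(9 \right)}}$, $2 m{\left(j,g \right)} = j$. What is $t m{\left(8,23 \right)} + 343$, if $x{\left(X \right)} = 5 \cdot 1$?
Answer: $\frac{1714}{5} \approx 342.8$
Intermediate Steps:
$x{\left(X \right)} = 5$
$m{\left(j,g \right)} = \frac{j}{2}$
$t = - \frac{1}{20}$ ($t = \frac{1}{5 \left(-1\right) 5 + 5} = \frac{1}{\left(-5\right) 5 + 5} = \frac{1}{-25 + 5} = \frac{1}{-20} = - \frac{1}{20} \approx -0.05$)
$t m{\left(8,23 \right)} + 343 = - \frac{\frac{1}{2} \cdot 8}{20} + 343 = \left(- \frac{1}{20}\right) 4 + 343 = - \frac{1}{5} + 343 = \frac{1714}{5}$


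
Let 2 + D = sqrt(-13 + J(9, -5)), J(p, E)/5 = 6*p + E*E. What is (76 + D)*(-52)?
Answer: -3848 - 52*sqrt(382) ≈ -4864.3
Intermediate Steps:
J(p, E) = 5*E**2 + 30*p (J(p, E) = 5*(6*p + E*E) = 5*(6*p + E**2) = 5*(E**2 + 6*p) = 5*E**2 + 30*p)
D = -2 + sqrt(382) (D = -2 + sqrt(-13 + (5*(-5)**2 + 30*9)) = -2 + sqrt(-13 + (5*25 + 270)) = -2 + sqrt(-13 + (125 + 270)) = -2 + sqrt(-13 + 395) = -2 + sqrt(382) ≈ 17.545)
(76 + D)*(-52) = (76 + (-2 + sqrt(382)))*(-52) = (74 + sqrt(382))*(-52) = -3848 - 52*sqrt(382)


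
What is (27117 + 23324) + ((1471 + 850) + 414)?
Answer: 53176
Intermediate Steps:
(27117 + 23324) + ((1471 + 850) + 414) = 50441 + (2321 + 414) = 50441 + 2735 = 53176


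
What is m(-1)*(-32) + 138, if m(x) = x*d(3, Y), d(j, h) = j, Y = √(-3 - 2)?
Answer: 234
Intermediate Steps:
Y = I*√5 (Y = √(-5) = I*√5 ≈ 2.2361*I)
m(x) = 3*x (m(x) = x*3 = 3*x)
m(-1)*(-32) + 138 = (3*(-1))*(-32) + 138 = -3*(-32) + 138 = 96 + 138 = 234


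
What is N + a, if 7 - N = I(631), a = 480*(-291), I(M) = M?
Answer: -140304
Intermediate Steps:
a = -139680
N = -624 (N = 7 - 1*631 = 7 - 631 = -624)
N + a = -624 - 139680 = -140304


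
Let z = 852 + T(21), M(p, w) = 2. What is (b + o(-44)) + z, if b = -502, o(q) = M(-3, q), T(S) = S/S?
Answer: 353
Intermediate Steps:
T(S) = 1
o(q) = 2
z = 853 (z = 852 + 1 = 853)
(b + o(-44)) + z = (-502 + 2) + 853 = -500 + 853 = 353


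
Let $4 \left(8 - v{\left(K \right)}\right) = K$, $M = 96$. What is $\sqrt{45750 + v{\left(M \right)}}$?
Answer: $\sqrt{45734} \approx 213.85$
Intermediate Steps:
$v{\left(K \right)} = 8 - \frac{K}{4}$
$\sqrt{45750 + v{\left(M \right)}} = \sqrt{45750 + \left(8 - 24\right)} = \sqrt{45750 - 16} = \sqrt{45734}$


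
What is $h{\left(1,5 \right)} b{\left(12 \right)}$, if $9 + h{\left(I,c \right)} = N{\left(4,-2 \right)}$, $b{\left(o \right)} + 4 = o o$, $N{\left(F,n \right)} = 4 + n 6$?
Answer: $-2380$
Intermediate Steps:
$N{\left(F,n \right)} = 4 + 6 n$
$b{\left(o \right)} = -4 + o^{2}$ ($b{\left(o \right)} = -4 + o o = -4 + o^{2}$)
$h{\left(I,c \right)} = -17$ ($h{\left(I,c \right)} = -9 + \left(4 + 6 \left(-2\right)\right) = -9 + \left(4 - 12\right) = -9 - 8 = -17$)
$h{\left(1,5 \right)} b{\left(12 \right)} = - 17 \left(-4 + 12^{2}\right) = - 17 \left(-4 + 144\right) = \left(-17\right) 140 = -2380$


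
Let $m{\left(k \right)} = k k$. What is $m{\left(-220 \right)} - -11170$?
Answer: $59570$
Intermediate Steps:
$m{\left(k \right)} = k^{2}$
$m{\left(-220 \right)} - -11170 = \left(-220\right)^{2} - -11170 = 48400 + 11170 = 59570$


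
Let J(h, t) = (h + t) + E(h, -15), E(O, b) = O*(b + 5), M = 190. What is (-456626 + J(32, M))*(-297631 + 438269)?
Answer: -64232749912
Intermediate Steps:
E(O, b) = O*(5 + b)
J(h, t) = t - 9*h (J(h, t) = (h + t) + h*(5 - 15) = (h + t) + h*(-10) = (h + t) - 10*h = t - 9*h)
(-456626 + J(32, M))*(-297631 + 438269) = (-456626 + (190 - 9*32))*(-297631 + 438269) = (-456626 + (190 - 288))*140638 = (-456626 - 98)*140638 = -456724*140638 = -64232749912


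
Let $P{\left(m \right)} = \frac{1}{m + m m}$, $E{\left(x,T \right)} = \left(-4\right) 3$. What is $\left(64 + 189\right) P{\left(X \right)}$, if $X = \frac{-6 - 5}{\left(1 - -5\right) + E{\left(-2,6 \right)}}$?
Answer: $\frac{828}{17} \approx 48.706$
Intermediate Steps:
$E{\left(x,T \right)} = -12$
$X = \frac{11}{6}$ ($X = \frac{-6 - 5}{\left(1 - -5\right) - 12} = - \frac{11}{\left(1 + 5\right) - 12} = - \frac{11}{6 - 12} = - \frac{11}{-6} = \left(-11\right) \left(- \frac{1}{6}\right) = \frac{11}{6} \approx 1.8333$)
$P{\left(m \right)} = \frac{1}{m + m^{2}}$
$\left(64 + 189\right) P{\left(X \right)} = \left(64 + 189\right) \frac{1}{\frac{11}{6} \left(1 + \frac{11}{6}\right)} = 253 \frac{6}{11 \cdot \frac{17}{6}} = 253 \cdot \frac{6}{11} \cdot \frac{6}{17} = 253 \cdot \frac{36}{187} = \frac{828}{17}$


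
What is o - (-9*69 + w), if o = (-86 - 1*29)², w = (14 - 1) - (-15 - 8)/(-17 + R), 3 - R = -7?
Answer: 96854/7 ≈ 13836.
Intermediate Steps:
R = 10 (R = 3 - 1*(-7) = 3 + 7 = 10)
w = 68/7 (w = (14 - 1) - (-15 - 8)/(-17 + 10) = 13 - (-23)/(-7) = 13 - (-23)*(-1)/7 = 13 - 1*23/7 = 13 - 23/7 = 68/7 ≈ 9.7143)
o = 13225 (o = (-86 - 29)² = (-115)² = 13225)
o - (-9*69 + w) = 13225 - (-9*69 + 68/7) = 13225 - (-621 + 68/7) = 13225 - 1*(-4279/7) = 13225 + 4279/7 = 96854/7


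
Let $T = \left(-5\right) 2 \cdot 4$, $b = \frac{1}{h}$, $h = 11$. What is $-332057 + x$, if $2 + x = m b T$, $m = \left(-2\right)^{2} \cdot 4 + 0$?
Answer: $- \frac{3653289}{11} \approx -3.3212 \cdot 10^{5}$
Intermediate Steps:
$b = \frac{1}{11} \approx 0.090909$
$T = -40$ ($T = \left(-10\right) 4 = -40$)
$m = 16$ ($m = 4 \cdot 4 + 0 = 16 + 0 = 16$)
$x = - \frac{662}{11}$ ($x = -2 + 16 \cdot \frac{1}{11} \left(-40\right) = -2 + \frac{16}{11} \left(-40\right) = -2 - \frac{640}{11} = - \frac{662}{11} \approx -60.182$)
$-332057 + x = -332057 - \frac{662}{11} = - \frac{3653289}{11}$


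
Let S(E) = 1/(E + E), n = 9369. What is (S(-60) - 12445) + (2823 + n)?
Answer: -30361/120 ≈ -253.01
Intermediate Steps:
S(E) = 1/(2*E)
(S(-60) - 12445) + (2823 + n) = ((½)/(-60) - 12445) + (2823 + 9369) = ((½)*(-1/60) - 12445) + 12192 = (-1/120 - 12445) + 12192 = -1493401/120 + 12192 = -30361/120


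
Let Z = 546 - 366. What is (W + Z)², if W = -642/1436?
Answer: 16620108561/515524 ≈ 32239.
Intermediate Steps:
Z = 180
W = -321/718 (W = -642*1/1436 = -321/718 ≈ -0.44708)
(W + Z)² = (-321/718 + 180)² = (128919/718)² = 16620108561/515524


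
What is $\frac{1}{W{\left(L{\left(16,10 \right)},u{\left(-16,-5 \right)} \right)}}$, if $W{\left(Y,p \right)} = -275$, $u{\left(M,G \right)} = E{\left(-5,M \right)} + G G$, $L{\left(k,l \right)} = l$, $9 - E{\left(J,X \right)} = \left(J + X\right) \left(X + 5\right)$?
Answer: $- \frac{1}{275} \approx -0.0036364$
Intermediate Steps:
$E{\left(J,X \right)} = 9 - \left(5 + X\right) \left(J + X\right)$ ($E{\left(J,X \right)} = 9 - \left(J + X\right) \left(X + 5\right) = 9 - \left(J + X\right) \left(5 + X\right) = 9 - \left(5 + X\right) \left(J + X\right)$)
$u{\left(M,G \right)} = 34 + G^{2} - M^{2}$ ($u{\left(M,G \right)} = \left(9 - M^{2} - -25 - 5 M - - 5 M\right) + G G = \left(9 - M^{2} + 25 - 5 M + 5 M\right) + G^{2} = \left(34 - M^{2}\right) + G^{2} = 34 + G^{2} - M^{2}$)
$\frac{1}{W{\left(L{\left(16,10 \right)},u{\left(-16,-5 \right)} \right)}} = \frac{1}{-275} = - \frac{1}{275}$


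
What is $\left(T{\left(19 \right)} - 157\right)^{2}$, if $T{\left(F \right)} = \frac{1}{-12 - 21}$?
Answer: $\frac{26853124}{1089} \approx 24659.0$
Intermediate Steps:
$T{\left(F \right)} = - \frac{1}{33}$ ($T{\left(F \right)} = \frac{1}{-33} = - \frac{1}{33}$)
$\left(T{\left(19 \right)} - 157\right)^{2} = \left(- \frac{1}{33} - 157\right)^{2} = \left(- \frac{5182}{33}\right)^{2} = \frac{26853124}{1089}$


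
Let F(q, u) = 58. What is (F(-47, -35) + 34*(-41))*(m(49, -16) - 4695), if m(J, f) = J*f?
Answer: 7319944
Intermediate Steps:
(F(-47, -35) + 34*(-41))*(m(49, -16) - 4695) = (58 + 34*(-41))*(49*(-16) - 4695) = (58 - 1394)*(-784 - 4695) = -1336*(-5479) = 7319944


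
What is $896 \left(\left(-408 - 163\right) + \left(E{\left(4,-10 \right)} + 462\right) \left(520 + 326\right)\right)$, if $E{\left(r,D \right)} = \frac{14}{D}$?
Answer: $\frac{1743152768}{5} \approx 3.4863 \cdot 10^{8}$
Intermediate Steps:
$896 \left(\left(-408 - 163\right) + \left(E{\left(4,-10 \right)} + 462\right) \left(520 + 326\right)\right) = 896 \left(\left(-408 - 163\right) + \left(\frac{14}{-10} + 462\right) \left(520 + 326\right)\right) = 896 \left(-571 + \left(14 \left(- \frac{1}{10}\right) + 462\right) 846\right) = 896 \left(-571 + \left(- \frac{7}{5} + 462\right) 846\right) = 896 \left(-571 + \frac{2303}{5} \cdot 846\right) = 896 \left(-571 + \frac{1948338}{5}\right) = 896 \cdot \frac{1945483}{5} = \frac{1743152768}{5}$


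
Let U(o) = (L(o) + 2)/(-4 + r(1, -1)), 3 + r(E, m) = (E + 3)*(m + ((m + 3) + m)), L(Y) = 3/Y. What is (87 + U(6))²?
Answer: 1471369/196 ≈ 7507.0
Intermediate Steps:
r(E, m) = -3 + (3 + E)*(3 + 3*m) (r(E, m) = -3 + (E + 3)*(m + ((m + 3) + m)) = -3 + (3 + E)*(m + ((3 + m) + m)) = -3 + (3 + E)*(m + (3 + 2*m)) = -3 + (3 + E)*(3 + 3*m))
U(o) = -2/7 - 3/(7*o) (U(o) = (3/o + 2)/(-4 + (6 + 3*1 + 9*(-1) + 3*1*(-1))) = (2 + 3/o)/(-4 + (6 + 3 - 9 - 3)) = (2 + 3/o)/(-4 - 3) = (2 + 3/o)/(-7) = (2 + 3/o)*(-⅐) = -2/7 - 3/(7*o))
(87 + U(6))² = (87 + (⅐)*(-3 - 2*6)/6)² = (87 + (⅐)*(⅙)*(-3 - 12))² = (87 + (⅐)*(⅙)*(-15))² = (87 - 5/14)² = (1213/14)² = 1471369/196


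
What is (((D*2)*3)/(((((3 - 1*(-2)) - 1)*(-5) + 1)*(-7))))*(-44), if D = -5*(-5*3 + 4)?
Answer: -14520/133 ≈ -109.17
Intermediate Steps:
D = 55 (D = -5*(-15 + 4) = -5*(-11) = 55)
(((D*2)*3)/(((((3 - 1*(-2)) - 1)*(-5) + 1)*(-7))))*(-44) = (((55*2)*3)/(((((3 - 1*(-2)) - 1)*(-5) + 1)*(-7))))*(-44) = ((110*3)/(((((3 + 2) - 1)*(-5) + 1)*(-7))))*(-44) = (330/((((5 - 1)*(-5) + 1)*(-7))))*(-44) = (330/(((4*(-5) + 1)*(-7))))*(-44) = (330/(((-20 + 1)*(-7))))*(-44) = (330/((-19*(-7))))*(-44) = (330/133)*(-44) = -14520/133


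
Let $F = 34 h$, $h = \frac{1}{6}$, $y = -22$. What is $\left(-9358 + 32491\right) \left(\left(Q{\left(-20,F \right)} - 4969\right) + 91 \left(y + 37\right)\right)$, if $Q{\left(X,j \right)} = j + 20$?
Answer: $-82777585$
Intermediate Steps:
$h = \frac{1}{6} \approx 0.16667$
$F = \frac{17}{3}$ ($F = 34 \cdot \frac{1}{6} = \frac{17}{3} \approx 5.6667$)
$Q{\left(X,j \right)} = 20 + j$
$\left(-9358 + 32491\right) \left(\left(Q{\left(-20,F \right)} - 4969\right) + 91 \left(y + 37\right)\right) = \left(-9358 + 32491\right) \left(\left(\left(20 + \frac{17}{3}\right) - 4969\right) + 91 \left(-22 + 37\right)\right) = 23133 \left(\left(\frac{77}{3} - 4969\right) + 91 \cdot 15\right) = 23133 \left(- \frac{14830}{3} + 1365\right) = 23133 \left(- \frac{10735}{3}\right) = -82777585$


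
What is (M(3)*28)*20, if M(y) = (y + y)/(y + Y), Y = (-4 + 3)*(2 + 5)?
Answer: -840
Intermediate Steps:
Y = -7 (Y = -1*7 = -7)
M(y) = 2*y/(-7 + y) (M(y) = (y + y)/(y - 7) = (2*y)/(-7 + y) = 2*y/(-7 + y))
(M(3)*28)*20 = ((2*3/(-7 + 3))*28)*20 = ((2*3/(-4))*28)*20 = ((2*3*(-1/4))*28)*20 = -3/2*28*20 = -42*20 = -840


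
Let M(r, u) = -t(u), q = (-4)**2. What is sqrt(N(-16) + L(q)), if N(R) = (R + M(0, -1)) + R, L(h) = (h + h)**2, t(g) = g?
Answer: sqrt(993) ≈ 31.512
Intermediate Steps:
q = 16
M(r, u) = -u
L(h) = 4*h**2 (L(h) = (2*h)**2 = 4*h**2)
N(R) = 1 + 2*R (N(R) = (R - 1*(-1)) + R = (R + 1) + R = (1 + R) + R = 1 + 2*R)
sqrt(N(-16) + L(q)) = sqrt((1 + 2*(-16)) + 4*16**2) = sqrt((1 - 32) + 4*256) = sqrt(-31 + 1024) = sqrt(993)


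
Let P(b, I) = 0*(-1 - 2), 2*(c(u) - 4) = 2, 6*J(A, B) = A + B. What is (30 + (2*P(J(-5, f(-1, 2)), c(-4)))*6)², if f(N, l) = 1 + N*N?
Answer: 900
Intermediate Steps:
f(N, l) = 1 + N²
J(A, B) = A/6 + B/6 (J(A, B) = (A + B)/6 = A/6 + B/6)
c(u) = 5 (c(u) = 4 + (½)*2 = 4 + 1 = 5)
P(b, I) = 0 (P(b, I) = 0*(-3) = 0)
(30 + (2*P(J(-5, f(-1, 2)), c(-4)))*6)² = (30 + (2*0)*6)² = (30 + 0*6)² = (30 + 0)² = 30² = 900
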